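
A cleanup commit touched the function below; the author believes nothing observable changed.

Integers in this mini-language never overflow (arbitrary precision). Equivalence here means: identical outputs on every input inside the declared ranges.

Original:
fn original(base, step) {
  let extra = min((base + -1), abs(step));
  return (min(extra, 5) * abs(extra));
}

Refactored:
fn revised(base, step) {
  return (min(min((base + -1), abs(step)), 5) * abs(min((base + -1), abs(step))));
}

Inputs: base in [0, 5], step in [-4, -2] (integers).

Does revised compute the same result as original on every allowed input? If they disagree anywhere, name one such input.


Changes here: constant usage differs, and arithmetic usage differs, and min/max/abs usage differs, and local variable names differ, and statement counts differ; the full 18-point sweep finds no disagreement.
verdict: equivalent


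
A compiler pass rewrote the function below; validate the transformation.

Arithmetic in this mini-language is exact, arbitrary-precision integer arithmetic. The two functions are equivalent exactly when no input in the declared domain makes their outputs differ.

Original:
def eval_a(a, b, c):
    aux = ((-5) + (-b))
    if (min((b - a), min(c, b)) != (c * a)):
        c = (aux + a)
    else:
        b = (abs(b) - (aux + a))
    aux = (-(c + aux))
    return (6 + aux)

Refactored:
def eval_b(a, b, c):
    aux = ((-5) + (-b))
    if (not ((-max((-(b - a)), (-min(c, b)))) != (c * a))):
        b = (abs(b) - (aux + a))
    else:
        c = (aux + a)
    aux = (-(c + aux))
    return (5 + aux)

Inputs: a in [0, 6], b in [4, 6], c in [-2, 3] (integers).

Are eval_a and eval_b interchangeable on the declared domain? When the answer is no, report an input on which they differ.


Run the pair on a=0, b=4, c=-2.
eval_a: aux := -9 | (min((b - a), min(c, b)) != (c * a)): true | c := -9 | aux := 18 | result 24
eval_b: aux := -9 | (not ((-max((-(b - a)), (-min(c, b)))) != (c * a))): false | c := -9 | aux := 18 | result 23
24 != 23, so the rewrite changes behavior.
verdict: not equivalent; witness: a=0, b=4, c=-2


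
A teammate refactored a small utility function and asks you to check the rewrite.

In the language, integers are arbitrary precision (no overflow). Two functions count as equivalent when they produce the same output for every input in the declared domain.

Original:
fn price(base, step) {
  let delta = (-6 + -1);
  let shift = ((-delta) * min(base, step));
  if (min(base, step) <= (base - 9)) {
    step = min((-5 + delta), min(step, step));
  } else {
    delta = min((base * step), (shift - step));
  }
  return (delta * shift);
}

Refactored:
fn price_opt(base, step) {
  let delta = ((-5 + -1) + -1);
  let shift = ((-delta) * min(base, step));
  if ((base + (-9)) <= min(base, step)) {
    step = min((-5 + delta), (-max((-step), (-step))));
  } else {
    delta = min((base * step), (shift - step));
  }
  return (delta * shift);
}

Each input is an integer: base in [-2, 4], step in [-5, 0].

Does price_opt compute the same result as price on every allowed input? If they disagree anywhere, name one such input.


Run the pair on base=-2, step=-5.
price: delta := -7 | shift := -35 | (min(base, step) <= (base - 9)): false | delta := -30 | result 1050
price_opt: delta := -7 | shift := -35 | ((base + (-9)) <= min(base, step)): true | step := -12 | result 245
1050 and 245 differ, so these are not the same function on this domain.
verdict: not equivalent; witness: base=-2, step=-5


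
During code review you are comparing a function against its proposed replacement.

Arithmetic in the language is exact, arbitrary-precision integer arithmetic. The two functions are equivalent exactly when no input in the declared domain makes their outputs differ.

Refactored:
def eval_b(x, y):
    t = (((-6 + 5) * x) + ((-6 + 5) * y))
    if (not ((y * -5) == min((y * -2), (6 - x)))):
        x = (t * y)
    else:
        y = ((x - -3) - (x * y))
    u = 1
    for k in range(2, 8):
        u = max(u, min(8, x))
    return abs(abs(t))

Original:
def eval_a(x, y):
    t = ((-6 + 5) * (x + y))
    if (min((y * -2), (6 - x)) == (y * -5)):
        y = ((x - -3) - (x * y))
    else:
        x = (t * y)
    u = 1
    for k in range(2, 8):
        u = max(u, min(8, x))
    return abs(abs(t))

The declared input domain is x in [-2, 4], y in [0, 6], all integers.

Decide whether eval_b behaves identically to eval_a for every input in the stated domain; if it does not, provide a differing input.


Side by side, the visible changes include: boolean connective usage differs; and constant usage differs; and arithmetic usage differs.
As a probe, take x=1, y=2: eval_a runs t=-3, then (min((y * -2), (6 - x)) == (y * -5)) is false, then x=-6, then u=1, then (k=2), then u=1, then (k=3), then u=1, then (k=4), then u=1, then (k=5), then u=1, then (k=6), then u=1, then (k=7), then u=1, then returns 3; eval_b runs t=-3, then (not ((y * -5) == min((y * -2), (6 - x)))) is true, then x=-6, then u=1, then (k=2), then u=1, then (k=3), then u=1, then (k=4), then u=1, then (k=5), then u=1, then (k=6), then u=1, then (k=7), then u=1, then returns 3; both end at 3.
An exhaustive pass over the 49 declared inputs shows identical outputs.
verdict: equivalent


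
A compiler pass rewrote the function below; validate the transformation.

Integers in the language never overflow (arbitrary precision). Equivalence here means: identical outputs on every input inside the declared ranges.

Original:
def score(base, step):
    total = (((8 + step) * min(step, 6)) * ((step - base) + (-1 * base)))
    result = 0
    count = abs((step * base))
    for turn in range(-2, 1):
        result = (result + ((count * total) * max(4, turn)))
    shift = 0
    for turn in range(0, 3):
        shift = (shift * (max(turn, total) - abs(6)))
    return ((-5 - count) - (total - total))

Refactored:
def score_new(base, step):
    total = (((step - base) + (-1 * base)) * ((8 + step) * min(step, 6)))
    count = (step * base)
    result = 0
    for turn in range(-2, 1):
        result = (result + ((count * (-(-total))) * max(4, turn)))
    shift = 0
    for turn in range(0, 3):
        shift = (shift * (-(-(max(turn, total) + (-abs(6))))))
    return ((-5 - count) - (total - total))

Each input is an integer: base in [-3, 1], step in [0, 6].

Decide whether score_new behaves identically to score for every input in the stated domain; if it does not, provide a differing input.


Evaluate both at base=-3, step=1.
score: total = 63; result = 0; count = 3; [turn=-2]; result = 756; [turn=-1]; result = 1512; [turn=0]; result = 2268; shift = 0; [turn=0]; shift = 0; [turn=1]; shift = 0; [turn=2]; shift = 0; return -8
score_new: total = 63; count = -3; result = 0; [turn=-2]; result = -756; [turn=-1]; result = -1512; [turn=0]; result = -2268; shift = 0; [turn=0]; shift = 0; [turn=1]; shift = 0; [turn=2]; shift = 0; return -2
-8 and -2 differ, so these are not the same function on this domain.
verdict: not equivalent; witness: base=-3, step=1


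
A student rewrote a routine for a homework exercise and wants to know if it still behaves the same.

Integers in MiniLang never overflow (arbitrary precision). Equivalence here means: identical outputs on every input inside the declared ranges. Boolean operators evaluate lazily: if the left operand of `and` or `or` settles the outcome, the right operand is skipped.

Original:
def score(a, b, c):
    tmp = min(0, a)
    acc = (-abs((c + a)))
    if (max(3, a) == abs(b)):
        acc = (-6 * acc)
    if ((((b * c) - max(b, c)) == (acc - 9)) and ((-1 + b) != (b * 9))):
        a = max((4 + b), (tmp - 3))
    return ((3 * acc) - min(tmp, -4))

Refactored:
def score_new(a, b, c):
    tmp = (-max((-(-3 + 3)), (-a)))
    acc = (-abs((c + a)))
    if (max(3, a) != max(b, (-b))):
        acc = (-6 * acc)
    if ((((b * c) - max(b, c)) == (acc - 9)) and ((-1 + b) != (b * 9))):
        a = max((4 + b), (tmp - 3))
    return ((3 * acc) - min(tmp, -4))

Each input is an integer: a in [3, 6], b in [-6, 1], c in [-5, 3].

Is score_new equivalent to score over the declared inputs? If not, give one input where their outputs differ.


Consider the input a=3, b=-6, c=-5.
score: tmp := 0 | acc := -2 | (max(3, a) == abs(b)): false | ((((b * c) - max(b, c)) == (acc - 9)) and ((-1 + b) != (b * 9))): false | result -2
score_new: tmp := 0 | acc := -2 | (max(3, a) != max(b, (-b))): true | acc := 12 | ((((b * c) - max(b, c)) == (acc - 9)) and ((-1 + b) != (b * 9))): false | result 40
-2 against 40: the behavior changed.
verdict: not equivalent; witness: a=3, b=-6, c=-5


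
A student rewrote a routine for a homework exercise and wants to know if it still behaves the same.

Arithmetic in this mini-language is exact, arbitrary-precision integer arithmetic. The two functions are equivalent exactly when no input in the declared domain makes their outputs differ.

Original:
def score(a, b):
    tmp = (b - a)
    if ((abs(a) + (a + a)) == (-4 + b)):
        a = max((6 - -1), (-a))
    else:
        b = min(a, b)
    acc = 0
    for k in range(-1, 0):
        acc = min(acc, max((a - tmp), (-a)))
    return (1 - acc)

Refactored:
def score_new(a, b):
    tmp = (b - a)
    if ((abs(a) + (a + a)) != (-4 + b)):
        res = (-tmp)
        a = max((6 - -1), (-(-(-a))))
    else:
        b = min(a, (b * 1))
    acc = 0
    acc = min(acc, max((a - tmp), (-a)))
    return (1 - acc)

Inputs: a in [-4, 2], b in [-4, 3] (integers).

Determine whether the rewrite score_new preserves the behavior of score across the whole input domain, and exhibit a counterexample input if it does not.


Try a=1, b=3.
score: tmp := 2 | ((abs(a) + (a + a)) == (-4 + b)): false | b := 1 | acc := 0 | iter k=-1: | acc := -1 | result 2
score_new: tmp := 2 | ((abs(a) + (a + a)) != (-4 + b)): true | res := -2 | a := 7 | acc := 0 | acc := 0 | result 1
2 and 1 differ, so these are not the same function on this domain.
verdict: not equivalent; witness: a=1, b=3


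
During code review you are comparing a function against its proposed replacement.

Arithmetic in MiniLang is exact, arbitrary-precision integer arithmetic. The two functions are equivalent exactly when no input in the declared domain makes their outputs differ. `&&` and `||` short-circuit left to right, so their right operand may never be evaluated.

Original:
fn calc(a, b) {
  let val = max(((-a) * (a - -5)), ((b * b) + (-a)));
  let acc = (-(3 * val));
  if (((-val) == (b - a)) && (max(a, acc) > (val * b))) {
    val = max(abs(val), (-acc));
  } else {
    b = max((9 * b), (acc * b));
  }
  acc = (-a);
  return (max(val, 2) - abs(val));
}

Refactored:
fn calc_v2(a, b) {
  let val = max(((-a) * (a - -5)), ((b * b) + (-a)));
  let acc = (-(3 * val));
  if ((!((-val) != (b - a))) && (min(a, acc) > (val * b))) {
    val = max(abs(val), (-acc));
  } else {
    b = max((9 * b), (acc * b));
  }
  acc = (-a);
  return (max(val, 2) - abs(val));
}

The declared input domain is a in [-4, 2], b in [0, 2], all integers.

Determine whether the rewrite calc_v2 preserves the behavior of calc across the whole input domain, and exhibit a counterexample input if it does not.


Equivalent. Although `max(a, acc)` became `min(a, acc)`, no input in the stated domain can expose it.
Sweeping the whole domain (21 inputs) finds no disagreement.
One worked example (a=1, b=2) — calc: val = 3; acc = -9; (((-val) == (b - a)) && (max(a, acc) > (val * b))) -> false; b = 18; acc = -1; return 0; calc_v2: val = 3; acc = -9; ((!((-val) != (b - a))) && (min(a, acc) > (val * b))) -> false; b = 18; acc = -1; return 0; agreement on 0.
verdict: equivalent


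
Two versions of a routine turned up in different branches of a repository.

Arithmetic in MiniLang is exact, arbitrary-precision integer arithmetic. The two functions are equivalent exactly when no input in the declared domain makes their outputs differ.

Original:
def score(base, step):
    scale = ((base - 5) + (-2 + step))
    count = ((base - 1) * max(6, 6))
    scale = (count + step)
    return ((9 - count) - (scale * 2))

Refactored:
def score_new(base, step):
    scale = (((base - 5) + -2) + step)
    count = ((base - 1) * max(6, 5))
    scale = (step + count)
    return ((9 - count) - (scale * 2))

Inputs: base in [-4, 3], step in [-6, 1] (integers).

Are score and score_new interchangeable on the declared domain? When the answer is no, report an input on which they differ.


The one real change (`6` became `5`) has no effect anywhere in the declared ranges.
One worked example (base=3, step=-1) — score: scale=-5, then count=12, then scale=11, then returns -25; score_new: scale=-5, then count=12, then scale=11, then returns -25; agreement on -25.
Sweeping the whole domain (64 inputs) finds no disagreement.
verdict: equivalent


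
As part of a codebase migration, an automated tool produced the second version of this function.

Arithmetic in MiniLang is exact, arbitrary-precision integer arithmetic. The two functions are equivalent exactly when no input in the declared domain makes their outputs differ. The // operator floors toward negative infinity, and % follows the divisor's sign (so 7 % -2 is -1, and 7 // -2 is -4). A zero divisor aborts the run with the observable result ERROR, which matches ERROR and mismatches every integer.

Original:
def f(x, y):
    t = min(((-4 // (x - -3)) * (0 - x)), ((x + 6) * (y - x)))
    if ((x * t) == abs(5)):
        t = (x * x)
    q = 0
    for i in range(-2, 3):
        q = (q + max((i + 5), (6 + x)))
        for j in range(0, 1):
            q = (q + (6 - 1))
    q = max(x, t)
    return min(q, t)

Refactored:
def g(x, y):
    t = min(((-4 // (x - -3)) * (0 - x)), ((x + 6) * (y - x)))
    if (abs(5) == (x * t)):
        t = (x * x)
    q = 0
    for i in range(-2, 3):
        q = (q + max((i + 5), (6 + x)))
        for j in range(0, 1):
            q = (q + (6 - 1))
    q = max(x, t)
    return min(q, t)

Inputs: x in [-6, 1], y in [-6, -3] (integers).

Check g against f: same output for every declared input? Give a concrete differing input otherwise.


The two versions differ — the changes include same computation, different form.
Tracing x=-5, y=-6: f: t=-1, then ((x * t) == abs(5)) is true, then t=25, then q=0, then (i=-2), then q=3, then (j=0), then q=8, then (i=-1), then q=12, then (j=0), then q=17, then (i=0), then q=22, then (j=0), then q=27, then (i=1), then q=33, then (j=0), then q=38, then (i=2), then q=45, then (j=0), then q=50, then q=25, then returns 25 | g: t=-1, then (abs(5) == (x * t)) is true, then t=25, then q=0, then (i=-2), then q=3, then (j=0), then q=8, then (i=-1), then q=12, then (j=0), then q=17, then (i=0), then q=22, then (j=0), then q=27, then (i=1), then q=33, then (j=0), then q=38, then (i=2), then q=45, then (j=0), then q=50, then q=25, then returns 25 — matching result 25.
Checked all 32 inputs in the declared domain: the outputs agree on every one.
verdict: equivalent


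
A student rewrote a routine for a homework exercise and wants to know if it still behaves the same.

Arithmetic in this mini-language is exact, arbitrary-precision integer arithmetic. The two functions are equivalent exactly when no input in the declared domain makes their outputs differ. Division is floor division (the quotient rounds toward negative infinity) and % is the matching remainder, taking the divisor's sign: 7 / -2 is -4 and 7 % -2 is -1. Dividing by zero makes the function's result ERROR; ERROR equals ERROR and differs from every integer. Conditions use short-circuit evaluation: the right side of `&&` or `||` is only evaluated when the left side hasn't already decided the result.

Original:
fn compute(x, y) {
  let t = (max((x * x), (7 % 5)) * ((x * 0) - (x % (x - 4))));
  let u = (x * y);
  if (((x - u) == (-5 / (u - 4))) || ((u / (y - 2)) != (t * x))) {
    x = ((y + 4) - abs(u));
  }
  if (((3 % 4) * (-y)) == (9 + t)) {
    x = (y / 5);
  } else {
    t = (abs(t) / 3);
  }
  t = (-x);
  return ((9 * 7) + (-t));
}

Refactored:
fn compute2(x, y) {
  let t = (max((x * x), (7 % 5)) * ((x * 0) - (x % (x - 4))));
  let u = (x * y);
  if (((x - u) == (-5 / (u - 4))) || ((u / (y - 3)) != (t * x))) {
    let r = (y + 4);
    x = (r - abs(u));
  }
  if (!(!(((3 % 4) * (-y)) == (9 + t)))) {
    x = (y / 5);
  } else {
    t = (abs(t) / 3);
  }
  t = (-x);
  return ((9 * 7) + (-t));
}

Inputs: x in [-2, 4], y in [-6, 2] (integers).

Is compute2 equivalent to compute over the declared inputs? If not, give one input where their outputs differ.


Try x=-2, y=2.
compute: t := 8 | u := -4 | divide-by-zero, output ERROR
compute2: t := 8 | u := -4 | (((x - u) == (-5 / (u - 4))) || ((u / (y - 3)) != (t * x))): true | r := 6 | x := 2 | (!(!(((3 % 4) * (-y)) == (9 + t)))): false | t := 2 | t := -2 | result 65
ERROR against 65: the behavior changed.
verdict: not equivalent; witness: x=-2, y=2


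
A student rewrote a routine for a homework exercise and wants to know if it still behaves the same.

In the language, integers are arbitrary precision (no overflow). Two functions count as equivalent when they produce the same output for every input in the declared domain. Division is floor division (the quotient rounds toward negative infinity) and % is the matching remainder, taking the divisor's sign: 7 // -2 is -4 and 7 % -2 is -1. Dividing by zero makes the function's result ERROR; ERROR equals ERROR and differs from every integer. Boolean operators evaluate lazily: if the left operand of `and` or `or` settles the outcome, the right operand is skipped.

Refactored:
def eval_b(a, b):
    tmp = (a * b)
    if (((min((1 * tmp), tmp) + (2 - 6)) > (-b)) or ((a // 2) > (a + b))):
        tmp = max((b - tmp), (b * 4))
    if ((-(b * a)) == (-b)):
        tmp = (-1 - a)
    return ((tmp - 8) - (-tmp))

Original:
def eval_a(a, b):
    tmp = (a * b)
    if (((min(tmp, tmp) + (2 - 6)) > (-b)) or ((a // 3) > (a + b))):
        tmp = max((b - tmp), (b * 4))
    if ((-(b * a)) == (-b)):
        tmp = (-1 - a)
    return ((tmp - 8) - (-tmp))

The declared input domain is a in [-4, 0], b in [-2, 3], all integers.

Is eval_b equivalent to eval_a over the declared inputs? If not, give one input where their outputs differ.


Not equivalent: a=-3, b=1 separates them (0 vs -14).
eval_a: tmp = -3; (((min(tmp, tmp) + (2 - 6)) > (-b)) or ((a // 3) > (a + b))) -> true; tmp = 4; ((-(b * a)) == (-b)) -> false; return 0
eval_b: tmp = -3; (((min((1 * tmp), tmp) + (2 - 6)) > (-b)) or ((a // 2) > (a + b))) -> false; ((-(b * a)) == (-b)) -> false; return -14
verdict: not equivalent; witness: a=-3, b=1


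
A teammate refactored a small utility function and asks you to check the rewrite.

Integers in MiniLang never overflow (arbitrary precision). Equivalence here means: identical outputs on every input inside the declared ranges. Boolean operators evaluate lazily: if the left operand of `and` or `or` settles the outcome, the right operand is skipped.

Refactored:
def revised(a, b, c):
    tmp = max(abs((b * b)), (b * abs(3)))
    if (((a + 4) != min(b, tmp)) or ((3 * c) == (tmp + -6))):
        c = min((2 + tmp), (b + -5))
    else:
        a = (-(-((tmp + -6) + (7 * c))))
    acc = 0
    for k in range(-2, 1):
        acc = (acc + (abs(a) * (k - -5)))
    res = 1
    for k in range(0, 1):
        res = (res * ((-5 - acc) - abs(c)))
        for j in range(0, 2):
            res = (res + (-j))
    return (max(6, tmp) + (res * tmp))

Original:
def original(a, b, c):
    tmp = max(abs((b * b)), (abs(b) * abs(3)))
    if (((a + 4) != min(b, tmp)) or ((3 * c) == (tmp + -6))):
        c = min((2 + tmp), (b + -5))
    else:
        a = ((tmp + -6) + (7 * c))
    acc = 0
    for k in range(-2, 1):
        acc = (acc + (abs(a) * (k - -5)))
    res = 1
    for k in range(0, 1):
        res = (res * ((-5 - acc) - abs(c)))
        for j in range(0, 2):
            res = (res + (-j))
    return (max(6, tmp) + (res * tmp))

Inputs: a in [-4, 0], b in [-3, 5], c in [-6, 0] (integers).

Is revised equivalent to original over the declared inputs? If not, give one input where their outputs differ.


Not equivalent: a=-4, b=-2, c=-6 separates them (-360 vs -238).
original: tmp := 6 | (((a + 4) != min(b, tmp)) or ((3 * c) == (tmp + -6))): true | c := -7 | acc := 0 | iter k=-2: | acc := 12 | iter k=-1: | acc := 28 | iter k=0: | acc := 48 | res := 1 | iter k=0: | res := -60 | iter j=0: | res := -60 | iter j=1: | res := -61 | result -360
revised: tmp := 4 | (((a + 4) != min(b, tmp)) or ((3 * c) == (tmp + -6))): true | c := -7 | acc := 0 | iter k=-2: | acc := 12 | iter k=-1: | acc := 28 | iter k=0: | acc := 48 | res := 1 | iter k=0: | res := -60 | iter j=0: | res := -60 | iter j=1: | res := -61 | result -238
verdict: not equivalent; witness: a=-4, b=-2, c=-6


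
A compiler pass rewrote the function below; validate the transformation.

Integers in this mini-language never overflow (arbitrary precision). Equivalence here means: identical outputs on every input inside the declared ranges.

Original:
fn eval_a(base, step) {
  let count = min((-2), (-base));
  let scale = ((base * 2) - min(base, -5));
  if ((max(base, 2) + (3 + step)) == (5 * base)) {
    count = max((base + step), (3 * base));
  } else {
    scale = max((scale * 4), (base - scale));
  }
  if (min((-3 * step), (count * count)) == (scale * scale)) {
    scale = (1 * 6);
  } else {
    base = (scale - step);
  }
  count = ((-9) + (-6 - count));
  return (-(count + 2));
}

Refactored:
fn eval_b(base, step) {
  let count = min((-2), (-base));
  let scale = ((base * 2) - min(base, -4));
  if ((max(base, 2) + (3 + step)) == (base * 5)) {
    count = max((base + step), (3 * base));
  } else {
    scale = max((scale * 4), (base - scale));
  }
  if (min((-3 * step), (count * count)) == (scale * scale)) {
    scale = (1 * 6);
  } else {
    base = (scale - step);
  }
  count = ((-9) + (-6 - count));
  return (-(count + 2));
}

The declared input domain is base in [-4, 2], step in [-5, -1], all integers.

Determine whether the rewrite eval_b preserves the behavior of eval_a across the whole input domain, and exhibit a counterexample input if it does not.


Equivalent. The edit looks behavioral (`-5` became `-4`), but over these ranges it never changes the outcome.
Across all 35 domain points the two functions coincide.
One worked example (base=-2, step=-5) — eval_a: count := -2 | scale := 1 | ((max(base, 2) + (3 + step)) == (5 * base)): false | scale := 4 | (min((-3 * step), (count * count)) == (scale * scale)): false | base := 9 | count := -13 | result 11; eval_b: count := -2 | scale := 0 | ((max(base, 2) + (3 + step)) == (base * 5)): false | scale := 0 | (min((-3 * step), (count * count)) == (scale * scale)): false | base := 5 | count := -13 | result 11; agreement on 11.
verdict: equivalent


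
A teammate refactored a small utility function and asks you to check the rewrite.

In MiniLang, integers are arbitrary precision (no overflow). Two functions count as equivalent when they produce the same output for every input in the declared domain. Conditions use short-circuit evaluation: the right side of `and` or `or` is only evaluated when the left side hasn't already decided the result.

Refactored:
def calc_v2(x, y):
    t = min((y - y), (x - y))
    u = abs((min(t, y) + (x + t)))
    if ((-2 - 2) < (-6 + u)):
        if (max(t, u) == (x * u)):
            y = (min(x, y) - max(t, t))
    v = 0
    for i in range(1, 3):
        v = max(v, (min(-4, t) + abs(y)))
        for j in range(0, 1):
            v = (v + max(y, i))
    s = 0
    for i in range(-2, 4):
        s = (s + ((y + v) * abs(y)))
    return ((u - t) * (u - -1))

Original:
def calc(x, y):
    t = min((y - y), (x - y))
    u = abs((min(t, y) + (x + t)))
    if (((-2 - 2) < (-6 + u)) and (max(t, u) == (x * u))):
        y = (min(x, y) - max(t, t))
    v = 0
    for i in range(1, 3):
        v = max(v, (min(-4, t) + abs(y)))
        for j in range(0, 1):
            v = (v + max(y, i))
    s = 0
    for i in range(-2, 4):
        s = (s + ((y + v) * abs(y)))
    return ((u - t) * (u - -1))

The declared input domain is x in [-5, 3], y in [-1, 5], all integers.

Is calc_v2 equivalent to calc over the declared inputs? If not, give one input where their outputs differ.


The two are interchangeable: statement counts differ; branching structure differs; boolean connective usage differs, and every declared input agrees.
As a probe, take x=-5, y=-1: calc runs t=-4, then u=13, then (((-2 - 2) < (-6 + u)) and (max(t, u) == (x * u))) is false, then v=0, then (i=1), then v=0, then (j=0), then v=1, then (i=2), then v=1, then (j=0), then v=3, then s=0, then (i=-2), then s=2, then (i=-1), then s=4, then (i=0), then s=6, then (i=1), then s=8, then (i=2), then s=10, then (i=3), then s=12, then returns 238; calc_v2 runs t=-4, then u=13, then ((-2 - 2) < (-6 + u)) is true, then (max(t, u) == (x * u)) is false, then v=0, then (i=1), then v=0, then (j=0), then v=1, then (i=2), then v=1, then (j=0), then v=3, then s=0, then (i=-2), then s=2, then (i=-1), then s=4, then (i=0), then s=6, then (i=1), then s=8, then (i=2), then s=10, then (i=3), then s=12, then returns 238; both end at 238.
Checked all 63 inputs in the declared domain: the outputs agree on every one.
verdict: equivalent


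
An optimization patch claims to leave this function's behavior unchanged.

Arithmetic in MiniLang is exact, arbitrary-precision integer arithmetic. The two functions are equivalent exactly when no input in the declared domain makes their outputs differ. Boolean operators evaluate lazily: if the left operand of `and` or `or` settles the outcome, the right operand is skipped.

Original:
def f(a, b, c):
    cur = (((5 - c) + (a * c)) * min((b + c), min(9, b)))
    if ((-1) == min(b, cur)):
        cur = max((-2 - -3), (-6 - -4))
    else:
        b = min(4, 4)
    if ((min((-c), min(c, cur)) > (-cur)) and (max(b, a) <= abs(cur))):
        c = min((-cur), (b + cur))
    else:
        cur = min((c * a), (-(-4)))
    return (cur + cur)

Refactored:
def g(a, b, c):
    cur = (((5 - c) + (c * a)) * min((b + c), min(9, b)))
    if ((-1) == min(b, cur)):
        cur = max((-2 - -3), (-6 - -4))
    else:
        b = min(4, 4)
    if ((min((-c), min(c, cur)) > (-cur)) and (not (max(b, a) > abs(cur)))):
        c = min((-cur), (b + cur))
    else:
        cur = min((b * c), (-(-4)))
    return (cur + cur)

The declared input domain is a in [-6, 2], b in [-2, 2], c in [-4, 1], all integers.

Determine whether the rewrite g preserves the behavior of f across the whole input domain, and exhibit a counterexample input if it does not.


Not equivalent: a=-6, b=-2, c=-4 separates them (8 vs -32).
f: cur := -198 | ((-1) == min(b, cur)): false | b := 4 | ((min((-c), min(c, cur)) > (-cur)) and (max(b, a) <= abs(cur))): false | cur := 4 | result 8
g: cur := -198 | ((-1) == min(b, cur)): false | b := 4 | ((min((-c), min(c, cur)) > (-cur)) and (not (max(b, a) > abs(cur)))): false | cur := -16 | result -32
verdict: not equivalent; witness: a=-6, b=-2, c=-4


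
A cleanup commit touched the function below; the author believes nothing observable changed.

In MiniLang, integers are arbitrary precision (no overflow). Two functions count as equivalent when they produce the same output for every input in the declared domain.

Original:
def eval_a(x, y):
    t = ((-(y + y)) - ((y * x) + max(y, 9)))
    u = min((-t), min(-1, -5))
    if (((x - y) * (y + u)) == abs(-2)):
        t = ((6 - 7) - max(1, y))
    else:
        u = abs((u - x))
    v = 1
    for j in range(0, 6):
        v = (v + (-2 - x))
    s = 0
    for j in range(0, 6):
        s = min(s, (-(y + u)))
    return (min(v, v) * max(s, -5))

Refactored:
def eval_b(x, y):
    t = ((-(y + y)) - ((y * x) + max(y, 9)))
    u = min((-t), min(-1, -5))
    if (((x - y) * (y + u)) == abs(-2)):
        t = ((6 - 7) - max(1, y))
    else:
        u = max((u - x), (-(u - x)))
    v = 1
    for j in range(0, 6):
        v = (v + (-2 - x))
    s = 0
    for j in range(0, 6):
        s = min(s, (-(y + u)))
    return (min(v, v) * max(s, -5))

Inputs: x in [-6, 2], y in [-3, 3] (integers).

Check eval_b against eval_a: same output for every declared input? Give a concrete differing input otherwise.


Side by side, the visible changes include: min/max/abs usage differs; and arithmetic usage differs.
One worked example (x=1, y=0) — eval_a: t := -9 | u := -5 | (((x - y) * (y + u)) == abs(-2)): false | u := 6 | v := 1 | iter j=0: | v := -2 | iter j=1: | v := -5 | iter j=2: | v := -8 | iter j=3: | v := -11 | iter j=4: | v := -14 | iter j=5: | v := -17 | s := 0 | iter j=0: | s := -6 | iter j=1: | s := -6 | iter j=2: | s := -6 | iter j=3: | s := -6 | iter j=4: | s := -6 | iter j=5: | s := -6 | result 85; eval_b: t := -9 | u := -5 | (((x - y) * (y + u)) == abs(-2)): false | u := 6 | v := 1 | iter j=0: | v := -2 | iter j=1: | v := -5 | iter j=2: | v := -8 | iter j=3: | v := -11 | iter j=4: | v := -14 | iter j=5: | v := -17 | s := 0 | iter j=0: | s := -6 | iter j=1: | s := -6 | iter j=2: | s := -6 | iter j=3: | s := -6 | iter j=4: | s := -6 | iter j=5: | s := -6 | result 85; agreement on 85.
An exhaustive pass over the 63 declared inputs shows identical outputs.
verdict: equivalent


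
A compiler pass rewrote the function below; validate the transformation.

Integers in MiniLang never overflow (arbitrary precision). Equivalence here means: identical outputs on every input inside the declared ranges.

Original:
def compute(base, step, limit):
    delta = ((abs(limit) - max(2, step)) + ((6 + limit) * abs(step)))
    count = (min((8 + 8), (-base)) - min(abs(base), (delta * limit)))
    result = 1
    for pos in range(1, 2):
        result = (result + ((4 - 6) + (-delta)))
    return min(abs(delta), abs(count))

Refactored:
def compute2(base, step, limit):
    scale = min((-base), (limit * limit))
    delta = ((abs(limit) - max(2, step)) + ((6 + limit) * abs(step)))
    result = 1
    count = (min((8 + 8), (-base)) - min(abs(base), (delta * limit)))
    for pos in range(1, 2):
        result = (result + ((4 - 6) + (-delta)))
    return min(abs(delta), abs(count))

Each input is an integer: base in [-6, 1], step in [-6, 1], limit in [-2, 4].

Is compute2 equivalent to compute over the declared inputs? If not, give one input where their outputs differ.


The two versions differ — the changes include min/max/abs usage differs, and arithmetic usage differs, and local variable names differ, and statement counts differ.
One worked example (base=-1, step=-1, limit=4) — compute: delta=12, then count=0, then result=1, then (pos=1), then result=-13, then returns 0; compute2: scale=1, then delta=12, then result=1, then count=0, then (pos=1), then result=-13, then returns 0; agreement on 0.
Checked all 448 inputs in the declared domain: the outputs agree on every one.
verdict: equivalent


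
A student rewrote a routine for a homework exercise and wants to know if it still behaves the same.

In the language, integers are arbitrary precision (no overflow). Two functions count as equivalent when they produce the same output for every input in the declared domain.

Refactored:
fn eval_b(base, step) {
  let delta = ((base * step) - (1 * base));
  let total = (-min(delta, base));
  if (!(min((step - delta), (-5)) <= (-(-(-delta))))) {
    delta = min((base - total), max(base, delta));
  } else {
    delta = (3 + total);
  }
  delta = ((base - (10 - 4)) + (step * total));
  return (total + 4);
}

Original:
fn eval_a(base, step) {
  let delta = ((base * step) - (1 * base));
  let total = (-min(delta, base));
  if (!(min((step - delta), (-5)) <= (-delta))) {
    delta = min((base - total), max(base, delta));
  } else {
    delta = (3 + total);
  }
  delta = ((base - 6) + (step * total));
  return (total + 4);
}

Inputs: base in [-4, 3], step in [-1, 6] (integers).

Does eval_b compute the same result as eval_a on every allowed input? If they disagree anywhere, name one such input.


Behavior is preserved: although constant usage differs, plus arithmetic usage differs, the outputs never diverge.
One worked example (base=0, step=0) — eval_a: delta=0, then total=0, then (!(min((step - delta), (-5)) <= (-delta))) is false, then delta=3, then delta=-6, then returns 4; eval_b: delta=0, then total=0, then (!(min((step - delta), (-5)) <= (-(-(-delta))))) is false, then delta=3, then delta=-6, then returns 4; agreement on 4.
Every one of the 64 inputs gives matching results.
verdict: equivalent


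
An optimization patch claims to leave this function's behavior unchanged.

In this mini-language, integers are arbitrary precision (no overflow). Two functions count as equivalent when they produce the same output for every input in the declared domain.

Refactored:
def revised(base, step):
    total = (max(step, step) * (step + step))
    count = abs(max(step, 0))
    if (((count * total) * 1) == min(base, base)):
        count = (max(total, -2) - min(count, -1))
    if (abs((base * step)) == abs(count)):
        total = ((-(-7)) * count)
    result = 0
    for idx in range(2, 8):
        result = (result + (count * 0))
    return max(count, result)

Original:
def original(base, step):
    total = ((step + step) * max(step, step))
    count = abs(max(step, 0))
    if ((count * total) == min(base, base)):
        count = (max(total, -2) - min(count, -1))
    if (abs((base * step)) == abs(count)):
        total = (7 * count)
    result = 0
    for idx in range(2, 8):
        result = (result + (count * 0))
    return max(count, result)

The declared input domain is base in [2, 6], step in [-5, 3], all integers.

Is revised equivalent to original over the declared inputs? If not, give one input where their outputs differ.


Changes here: constant usage differs; and arithmetic usage differs; the full 45-point sweep finds no disagreement.
verdict: equivalent


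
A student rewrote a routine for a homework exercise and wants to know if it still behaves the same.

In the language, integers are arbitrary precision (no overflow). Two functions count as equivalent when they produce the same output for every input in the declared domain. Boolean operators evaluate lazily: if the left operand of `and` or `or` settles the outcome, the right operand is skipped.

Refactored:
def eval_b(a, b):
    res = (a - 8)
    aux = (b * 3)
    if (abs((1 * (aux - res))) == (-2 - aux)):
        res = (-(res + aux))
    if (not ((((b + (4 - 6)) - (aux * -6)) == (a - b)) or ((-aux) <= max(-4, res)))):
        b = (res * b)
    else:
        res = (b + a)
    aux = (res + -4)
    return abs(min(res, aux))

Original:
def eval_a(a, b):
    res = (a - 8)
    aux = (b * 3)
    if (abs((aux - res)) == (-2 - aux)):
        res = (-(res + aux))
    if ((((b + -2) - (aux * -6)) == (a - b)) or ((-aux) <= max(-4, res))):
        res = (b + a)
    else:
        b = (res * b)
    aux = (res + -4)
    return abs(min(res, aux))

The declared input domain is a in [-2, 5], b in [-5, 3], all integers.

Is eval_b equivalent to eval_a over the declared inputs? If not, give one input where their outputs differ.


The two versions differ — the changes include constant usage differs; and arithmetic usage differs; and boolean connective usage differs.
As a probe, take a=1, b=-3: eval_a runs res = -7; aux = -9; (abs((aux - res)) == (-2 - aux)) -> false; ((((b + -2) - (aux * -6)) == (a - b)) or ((-aux) <= max(-4, res))) -> false; b = 21; aux = -11; return 11; eval_b runs res = -7; aux = -9; (abs((1 * (aux - res))) == (-2 - aux)) -> false; (not ((((b + (4 - 6)) - (aux * -6)) == (a - b)) or ((-aux) <= max(-4, res)))) -> true; b = 21; aux = -11; return 11; both end at 11.
Sweeping the whole domain (72 inputs) finds no disagreement.
verdict: equivalent


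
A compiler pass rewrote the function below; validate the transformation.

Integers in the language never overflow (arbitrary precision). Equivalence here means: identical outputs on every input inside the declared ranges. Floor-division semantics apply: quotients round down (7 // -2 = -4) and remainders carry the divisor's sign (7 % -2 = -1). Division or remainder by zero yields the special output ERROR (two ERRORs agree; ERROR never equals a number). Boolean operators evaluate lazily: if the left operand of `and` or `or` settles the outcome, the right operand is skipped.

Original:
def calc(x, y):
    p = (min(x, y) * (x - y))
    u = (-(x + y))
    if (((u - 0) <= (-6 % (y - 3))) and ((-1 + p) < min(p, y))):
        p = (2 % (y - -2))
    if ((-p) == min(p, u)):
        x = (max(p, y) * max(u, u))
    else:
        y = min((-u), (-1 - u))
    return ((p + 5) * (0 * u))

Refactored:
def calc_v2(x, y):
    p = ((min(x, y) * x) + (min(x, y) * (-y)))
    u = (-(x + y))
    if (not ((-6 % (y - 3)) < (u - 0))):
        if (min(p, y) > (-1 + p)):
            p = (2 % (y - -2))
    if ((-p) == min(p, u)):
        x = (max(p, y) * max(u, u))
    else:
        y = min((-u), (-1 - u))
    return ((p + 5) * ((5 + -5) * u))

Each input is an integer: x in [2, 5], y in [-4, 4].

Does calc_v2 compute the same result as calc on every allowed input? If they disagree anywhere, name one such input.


Although branching structure differs, and comparison usage differs, and min/max/abs usage differs, and constant usage differs, and arithmetic usage differs, and boolean connective usage differs, and statement counts differ, 36/36 inputs agree.
verdict: equivalent


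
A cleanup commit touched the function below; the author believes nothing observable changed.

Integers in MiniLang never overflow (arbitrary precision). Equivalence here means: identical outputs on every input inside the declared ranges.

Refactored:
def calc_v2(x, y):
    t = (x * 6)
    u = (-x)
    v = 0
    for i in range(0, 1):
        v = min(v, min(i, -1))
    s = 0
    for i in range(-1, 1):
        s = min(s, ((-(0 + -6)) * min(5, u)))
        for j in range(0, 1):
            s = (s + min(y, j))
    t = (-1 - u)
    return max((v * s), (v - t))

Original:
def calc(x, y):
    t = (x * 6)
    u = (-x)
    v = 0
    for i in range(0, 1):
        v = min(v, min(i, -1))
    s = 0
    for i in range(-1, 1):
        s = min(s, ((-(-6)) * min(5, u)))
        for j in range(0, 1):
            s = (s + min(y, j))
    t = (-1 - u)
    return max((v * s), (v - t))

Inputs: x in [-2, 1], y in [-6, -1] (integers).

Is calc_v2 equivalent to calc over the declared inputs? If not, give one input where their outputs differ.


Although arithmetic usage differs, and constant usage differs, 24/24 inputs agree.
verdict: equivalent


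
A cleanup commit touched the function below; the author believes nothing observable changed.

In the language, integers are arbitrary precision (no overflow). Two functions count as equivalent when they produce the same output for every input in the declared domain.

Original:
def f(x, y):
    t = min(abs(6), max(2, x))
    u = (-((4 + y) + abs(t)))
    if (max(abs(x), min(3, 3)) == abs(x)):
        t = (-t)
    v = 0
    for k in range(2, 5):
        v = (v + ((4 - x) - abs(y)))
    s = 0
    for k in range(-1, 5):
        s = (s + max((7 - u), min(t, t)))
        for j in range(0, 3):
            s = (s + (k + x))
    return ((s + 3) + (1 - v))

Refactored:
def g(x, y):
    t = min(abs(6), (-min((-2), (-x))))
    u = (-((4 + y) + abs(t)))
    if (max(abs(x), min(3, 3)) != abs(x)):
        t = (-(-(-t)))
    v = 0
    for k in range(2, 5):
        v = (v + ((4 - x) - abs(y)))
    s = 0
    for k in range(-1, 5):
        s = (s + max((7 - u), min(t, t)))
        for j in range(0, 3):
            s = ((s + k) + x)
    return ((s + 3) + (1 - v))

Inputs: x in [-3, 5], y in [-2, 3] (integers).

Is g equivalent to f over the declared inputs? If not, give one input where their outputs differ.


The suspicious edit (`(max(abs(x), min(3, 3)) == abs(x))` became `(max(abs(x), min(3, 3)) != abs(x))`) never changes the result for any input inside the declared domain; all 54 inputs agree.
verdict: equivalent


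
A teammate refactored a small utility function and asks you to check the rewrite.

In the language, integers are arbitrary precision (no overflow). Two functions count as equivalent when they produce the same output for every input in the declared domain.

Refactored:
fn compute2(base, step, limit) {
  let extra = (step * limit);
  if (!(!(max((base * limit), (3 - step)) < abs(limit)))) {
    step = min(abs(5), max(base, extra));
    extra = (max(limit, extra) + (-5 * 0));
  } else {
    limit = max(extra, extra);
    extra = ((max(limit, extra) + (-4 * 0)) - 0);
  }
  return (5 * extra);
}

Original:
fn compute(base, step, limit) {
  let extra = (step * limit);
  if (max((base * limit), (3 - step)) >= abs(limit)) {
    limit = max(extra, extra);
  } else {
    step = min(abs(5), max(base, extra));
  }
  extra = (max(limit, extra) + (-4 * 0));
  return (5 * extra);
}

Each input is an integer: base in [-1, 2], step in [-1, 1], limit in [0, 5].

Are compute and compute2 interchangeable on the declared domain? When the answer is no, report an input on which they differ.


The edit looks behavioral (`-4` became `-5`), but over these ranges it never changes the outcome.
Spot check at base=1, step=1, limit=1 — compute: extra := 1 | (max((base * limit), (3 - step)) >= abs(limit)): true | limit := 1 | extra := 1 | result 5. compute2: extra := 1 | (!(!(max((base * limit), (3 - step)) < abs(limit)))): false | limit := 1 | extra := 1 | result 5. Both give 5.
Sweeping the whole domain (72 inputs) finds no disagreement.
verdict: equivalent
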